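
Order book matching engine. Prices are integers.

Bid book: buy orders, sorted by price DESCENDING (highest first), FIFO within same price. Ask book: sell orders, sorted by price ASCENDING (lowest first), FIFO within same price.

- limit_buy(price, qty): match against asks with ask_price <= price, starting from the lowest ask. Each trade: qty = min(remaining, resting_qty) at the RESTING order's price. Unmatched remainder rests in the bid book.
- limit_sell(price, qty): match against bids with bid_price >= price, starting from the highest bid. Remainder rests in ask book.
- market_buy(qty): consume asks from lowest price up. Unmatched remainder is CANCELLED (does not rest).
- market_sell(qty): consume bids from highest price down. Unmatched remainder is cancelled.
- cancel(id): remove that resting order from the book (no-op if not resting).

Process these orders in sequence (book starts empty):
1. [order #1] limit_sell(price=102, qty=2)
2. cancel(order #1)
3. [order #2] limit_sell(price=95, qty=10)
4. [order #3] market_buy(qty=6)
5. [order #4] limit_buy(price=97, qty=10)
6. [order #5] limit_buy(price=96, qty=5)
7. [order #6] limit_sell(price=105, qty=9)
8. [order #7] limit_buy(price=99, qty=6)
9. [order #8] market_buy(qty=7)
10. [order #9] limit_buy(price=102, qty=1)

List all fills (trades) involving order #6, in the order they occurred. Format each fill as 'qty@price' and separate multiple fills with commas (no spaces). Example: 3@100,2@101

Answer: 7@105

Derivation:
After op 1 [order #1] limit_sell(price=102, qty=2): fills=none; bids=[-] asks=[#1:2@102]
After op 2 cancel(order #1): fills=none; bids=[-] asks=[-]
After op 3 [order #2] limit_sell(price=95, qty=10): fills=none; bids=[-] asks=[#2:10@95]
After op 4 [order #3] market_buy(qty=6): fills=#3x#2:6@95; bids=[-] asks=[#2:4@95]
After op 5 [order #4] limit_buy(price=97, qty=10): fills=#4x#2:4@95; bids=[#4:6@97] asks=[-]
After op 6 [order #5] limit_buy(price=96, qty=5): fills=none; bids=[#4:6@97 #5:5@96] asks=[-]
After op 7 [order #6] limit_sell(price=105, qty=9): fills=none; bids=[#4:6@97 #5:5@96] asks=[#6:9@105]
After op 8 [order #7] limit_buy(price=99, qty=6): fills=none; bids=[#7:6@99 #4:6@97 #5:5@96] asks=[#6:9@105]
After op 9 [order #8] market_buy(qty=7): fills=#8x#6:7@105; bids=[#7:6@99 #4:6@97 #5:5@96] asks=[#6:2@105]
After op 10 [order #9] limit_buy(price=102, qty=1): fills=none; bids=[#9:1@102 #7:6@99 #4:6@97 #5:5@96] asks=[#6:2@105]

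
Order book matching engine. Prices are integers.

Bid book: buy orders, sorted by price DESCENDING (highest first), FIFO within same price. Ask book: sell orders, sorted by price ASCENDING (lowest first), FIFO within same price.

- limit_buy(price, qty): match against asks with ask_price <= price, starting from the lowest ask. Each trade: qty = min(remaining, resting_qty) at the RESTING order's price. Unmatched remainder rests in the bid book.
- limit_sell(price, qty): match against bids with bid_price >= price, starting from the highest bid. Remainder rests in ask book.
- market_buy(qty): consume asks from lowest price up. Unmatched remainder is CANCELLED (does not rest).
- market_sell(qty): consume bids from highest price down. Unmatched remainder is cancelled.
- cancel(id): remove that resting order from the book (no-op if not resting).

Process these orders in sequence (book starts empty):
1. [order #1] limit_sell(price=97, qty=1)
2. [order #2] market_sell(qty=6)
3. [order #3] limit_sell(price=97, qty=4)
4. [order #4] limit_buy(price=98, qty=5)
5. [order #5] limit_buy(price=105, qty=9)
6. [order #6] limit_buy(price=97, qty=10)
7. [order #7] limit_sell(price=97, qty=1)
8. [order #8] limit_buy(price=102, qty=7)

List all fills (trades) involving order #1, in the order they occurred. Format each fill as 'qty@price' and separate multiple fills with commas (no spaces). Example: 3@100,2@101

Answer: 1@97

Derivation:
After op 1 [order #1] limit_sell(price=97, qty=1): fills=none; bids=[-] asks=[#1:1@97]
After op 2 [order #2] market_sell(qty=6): fills=none; bids=[-] asks=[#1:1@97]
After op 3 [order #3] limit_sell(price=97, qty=4): fills=none; bids=[-] asks=[#1:1@97 #3:4@97]
After op 4 [order #4] limit_buy(price=98, qty=5): fills=#4x#1:1@97 #4x#3:4@97; bids=[-] asks=[-]
After op 5 [order #5] limit_buy(price=105, qty=9): fills=none; bids=[#5:9@105] asks=[-]
After op 6 [order #6] limit_buy(price=97, qty=10): fills=none; bids=[#5:9@105 #6:10@97] asks=[-]
After op 7 [order #7] limit_sell(price=97, qty=1): fills=#5x#7:1@105; bids=[#5:8@105 #6:10@97] asks=[-]
After op 8 [order #8] limit_buy(price=102, qty=7): fills=none; bids=[#5:8@105 #8:7@102 #6:10@97] asks=[-]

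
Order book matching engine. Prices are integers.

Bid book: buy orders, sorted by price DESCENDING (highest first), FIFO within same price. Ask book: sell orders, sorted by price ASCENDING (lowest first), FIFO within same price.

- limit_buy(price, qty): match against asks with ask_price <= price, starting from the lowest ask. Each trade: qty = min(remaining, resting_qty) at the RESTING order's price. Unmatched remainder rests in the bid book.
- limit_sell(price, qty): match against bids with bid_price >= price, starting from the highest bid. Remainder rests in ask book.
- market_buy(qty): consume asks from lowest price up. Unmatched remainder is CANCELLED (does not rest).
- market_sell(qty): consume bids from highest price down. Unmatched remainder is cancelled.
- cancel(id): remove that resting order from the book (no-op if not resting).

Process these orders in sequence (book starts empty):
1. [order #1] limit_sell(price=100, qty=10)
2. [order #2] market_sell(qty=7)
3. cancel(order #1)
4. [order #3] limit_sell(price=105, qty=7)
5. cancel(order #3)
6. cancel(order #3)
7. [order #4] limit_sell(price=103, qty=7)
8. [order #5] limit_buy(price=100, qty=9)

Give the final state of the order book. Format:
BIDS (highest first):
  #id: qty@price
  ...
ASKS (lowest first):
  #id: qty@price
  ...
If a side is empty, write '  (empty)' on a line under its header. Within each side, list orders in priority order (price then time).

After op 1 [order #1] limit_sell(price=100, qty=10): fills=none; bids=[-] asks=[#1:10@100]
After op 2 [order #2] market_sell(qty=7): fills=none; bids=[-] asks=[#1:10@100]
After op 3 cancel(order #1): fills=none; bids=[-] asks=[-]
After op 4 [order #3] limit_sell(price=105, qty=7): fills=none; bids=[-] asks=[#3:7@105]
After op 5 cancel(order #3): fills=none; bids=[-] asks=[-]
After op 6 cancel(order #3): fills=none; bids=[-] asks=[-]
After op 7 [order #4] limit_sell(price=103, qty=7): fills=none; bids=[-] asks=[#4:7@103]
After op 8 [order #5] limit_buy(price=100, qty=9): fills=none; bids=[#5:9@100] asks=[#4:7@103]

Answer: BIDS (highest first):
  #5: 9@100
ASKS (lowest first):
  #4: 7@103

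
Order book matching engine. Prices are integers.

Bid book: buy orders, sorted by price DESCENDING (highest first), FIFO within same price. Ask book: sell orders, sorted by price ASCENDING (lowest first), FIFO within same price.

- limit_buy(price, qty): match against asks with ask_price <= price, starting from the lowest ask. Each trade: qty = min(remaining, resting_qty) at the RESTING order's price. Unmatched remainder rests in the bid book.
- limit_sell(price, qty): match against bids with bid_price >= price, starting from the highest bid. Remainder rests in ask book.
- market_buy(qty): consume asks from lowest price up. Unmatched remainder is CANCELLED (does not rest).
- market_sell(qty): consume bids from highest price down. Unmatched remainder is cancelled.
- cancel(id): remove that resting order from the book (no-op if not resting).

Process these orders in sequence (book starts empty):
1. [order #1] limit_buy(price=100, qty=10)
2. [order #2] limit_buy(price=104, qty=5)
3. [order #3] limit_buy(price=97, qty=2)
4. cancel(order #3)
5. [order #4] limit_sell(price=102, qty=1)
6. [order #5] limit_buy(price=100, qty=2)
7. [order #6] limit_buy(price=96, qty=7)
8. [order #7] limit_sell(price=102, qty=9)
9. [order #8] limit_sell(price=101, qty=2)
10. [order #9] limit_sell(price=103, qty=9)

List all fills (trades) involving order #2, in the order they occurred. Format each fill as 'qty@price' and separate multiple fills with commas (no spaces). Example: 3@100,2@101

Answer: 1@104,4@104

Derivation:
After op 1 [order #1] limit_buy(price=100, qty=10): fills=none; bids=[#1:10@100] asks=[-]
After op 2 [order #2] limit_buy(price=104, qty=5): fills=none; bids=[#2:5@104 #1:10@100] asks=[-]
After op 3 [order #3] limit_buy(price=97, qty=2): fills=none; bids=[#2:5@104 #1:10@100 #3:2@97] asks=[-]
After op 4 cancel(order #3): fills=none; bids=[#2:5@104 #1:10@100] asks=[-]
After op 5 [order #4] limit_sell(price=102, qty=1): fills=#2x#4:1@104; bids=[#2:4@104 #1:10@100] asks=[-]
After op 6 [order #5] limit_buy(price=100, qty=2): fills=none; bids=[#2:4@104 #1:10@100 #5:2@100] asks=[-]
After op 7 [order #6] limit_buy(price=96, qty=7): fills=none; bids=[#2:4@104 #1:10@100 #5:2@100 #6:7@96] asks=[-]
After op 8 [order #7] limit_sell(price=102, qty=9): fills=#2x#7:4@104; bids=[#1:10@100 #5:2@100 #6:7@96] asks=[#7:5@102]
After op 9 [order #8] limit_sell(price=101, qty=2): fills=none; bids=[#1:10@100 #5:2@100 #6:7@96] asks=[#8:2@101 #7:5@102]
After op 10 [order #9] limit_sell(price=103, qty=9): fills=none; bids=[#1:10@100 #5:2@100 #6:7@96] asks=[#8:2@101 #7:5@102 #9:9@103]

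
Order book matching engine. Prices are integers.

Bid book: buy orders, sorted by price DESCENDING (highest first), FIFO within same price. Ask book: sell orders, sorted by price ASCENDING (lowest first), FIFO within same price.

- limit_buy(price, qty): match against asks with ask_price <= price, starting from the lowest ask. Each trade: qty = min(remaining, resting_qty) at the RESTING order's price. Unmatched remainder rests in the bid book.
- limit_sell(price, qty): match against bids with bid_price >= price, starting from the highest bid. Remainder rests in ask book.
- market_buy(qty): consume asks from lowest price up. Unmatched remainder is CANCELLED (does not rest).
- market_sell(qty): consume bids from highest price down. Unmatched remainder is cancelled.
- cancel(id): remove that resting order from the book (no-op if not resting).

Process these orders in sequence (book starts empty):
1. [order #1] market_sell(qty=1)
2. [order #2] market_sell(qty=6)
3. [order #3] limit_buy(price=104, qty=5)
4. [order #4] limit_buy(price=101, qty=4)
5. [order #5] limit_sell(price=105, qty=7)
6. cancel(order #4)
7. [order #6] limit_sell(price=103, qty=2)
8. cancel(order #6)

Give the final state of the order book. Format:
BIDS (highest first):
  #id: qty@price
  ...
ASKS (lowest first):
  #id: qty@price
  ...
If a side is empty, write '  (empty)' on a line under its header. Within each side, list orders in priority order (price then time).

Answer: BIDS (highest first):
  #3: 3@104
ASKS (lowest first):
  #5: 7@105

Derivation:
After op 1 [order #1] market_sell(qty=1): fills=none; bids=[-] asks=[-]
After op 2 [order #2] market_sell(qty=6): fills=none; bids=[-] asks=[-]
After op 3 [order #3] limit_buy(price=104, qty=5): fills=none; bids=[#3:5@104] asks=[-]
After op 4 [order #4] limit_buy(price=101, qty=4): fills=none; bids=[#3:5@104 #4:4@101] asks=[-]
After op 5 [order #5] limit_sell(price=105, qty=7): fills=none; bids=[#3:5@104 #4:4@101] asks=[#5:7@105]
After op 6 cancel(order #4): fills=none; bids=[#3:5@104] asks=[#5:7@105]
After op 7 [order #6] limit_sell(price=103, qty=2): fills=#3x#6:2@104; bids=[#3:3@104] asks=[#5:7@105]
After op 8 cancel(order #6): fills=none; bids=[#3:3@104] asks=[#5:7@105]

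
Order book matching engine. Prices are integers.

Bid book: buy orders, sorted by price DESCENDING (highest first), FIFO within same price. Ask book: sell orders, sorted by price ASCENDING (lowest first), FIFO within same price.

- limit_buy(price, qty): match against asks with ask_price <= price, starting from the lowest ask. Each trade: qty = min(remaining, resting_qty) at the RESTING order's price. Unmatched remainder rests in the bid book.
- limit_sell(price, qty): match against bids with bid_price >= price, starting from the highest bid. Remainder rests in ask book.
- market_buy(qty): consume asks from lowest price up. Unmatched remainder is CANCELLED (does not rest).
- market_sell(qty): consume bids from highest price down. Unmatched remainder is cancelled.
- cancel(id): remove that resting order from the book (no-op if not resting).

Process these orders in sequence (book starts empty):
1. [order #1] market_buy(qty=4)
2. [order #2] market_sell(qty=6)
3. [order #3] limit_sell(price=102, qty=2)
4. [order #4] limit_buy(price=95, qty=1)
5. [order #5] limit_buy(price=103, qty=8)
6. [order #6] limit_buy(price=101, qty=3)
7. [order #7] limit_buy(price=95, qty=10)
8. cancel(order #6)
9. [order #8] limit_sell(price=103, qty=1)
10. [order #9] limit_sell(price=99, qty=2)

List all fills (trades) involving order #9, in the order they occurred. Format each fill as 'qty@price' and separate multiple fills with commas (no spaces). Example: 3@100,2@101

Answer: 2@103

Derivation:
After op 1 [order #1] market_buy(qty=4): fills=none; bids=[-] asks=[-]
After op 2 [order #2] market_sell(qty=6): fills=none; bids=[-] asks=[-]
After op 3 [order #3] limit_sell(price=102, qty=2): fills=none; bids=[-] asks=[#3:2@102]
After op 4 [order #4] limit_buy(price=95, qty=1): fills=none; bids=[#4:1@95] asks=[#3:2@102]
After op 5 [order #5] limit_buy(price=103, qty=8): fills=#5x#3:2@102; bids=[#5:6@103 #4:1@95] asks=[-]
After op 6 [order #6] limit_buy(price=101, qty=3): fills=none; bids=[#5:6@103 #6:3@101 #4:1@95] asks=[-]
After op 7 [order #7] limit_buy(price=95, qty=10): fills=none; bids=[#5:6@103 #6:3@101 #4:1@95 #7:10@95] asks=[-]
After op 8 cancel(order #6): fills=none; bids=[#5:6@103 #4:1@95 #7:10@95] asks=[-]
After op 9 [order #8] limit_sell(price=103, qty=1): fills=#5x#8:1@103; bids=[#5:5@103 #4:1@95 #7:10@95] asks=[-]
After op 10 [order #9] limit_sell(price=99, qty=2): fills=#5x#9:2@103; bids=[#5:3@103 #4:1@95 #7:10@95] asks=[-]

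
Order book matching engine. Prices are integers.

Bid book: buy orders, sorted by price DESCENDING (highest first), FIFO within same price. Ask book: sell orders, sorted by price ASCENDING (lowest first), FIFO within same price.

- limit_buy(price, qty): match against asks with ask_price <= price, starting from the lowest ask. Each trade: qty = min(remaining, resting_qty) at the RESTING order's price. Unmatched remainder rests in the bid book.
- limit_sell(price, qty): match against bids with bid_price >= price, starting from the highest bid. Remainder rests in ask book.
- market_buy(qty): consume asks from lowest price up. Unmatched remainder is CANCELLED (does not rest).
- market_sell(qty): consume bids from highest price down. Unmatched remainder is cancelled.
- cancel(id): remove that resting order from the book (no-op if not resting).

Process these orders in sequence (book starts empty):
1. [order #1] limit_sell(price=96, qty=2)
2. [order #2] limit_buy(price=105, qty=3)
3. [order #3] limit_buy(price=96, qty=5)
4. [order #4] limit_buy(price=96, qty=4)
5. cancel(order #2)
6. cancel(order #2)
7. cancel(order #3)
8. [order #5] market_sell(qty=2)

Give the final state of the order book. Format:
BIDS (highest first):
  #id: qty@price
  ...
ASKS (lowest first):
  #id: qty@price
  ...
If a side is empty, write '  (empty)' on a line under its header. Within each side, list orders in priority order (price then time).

After op 1 [order #1] limit_sell(price=96, qty=2): fills=none; bids=[-] asks=[#1:2@96]
After op 2 [order #2] limit_buy(price=105, qty=3): fills=#2x#1:2@96; bids=[#2:1@105] asks=[-]
After op 3 [order #3] limit_buy(price=96, qty=5): fills=none; bids=[#2:1@105 #3:5@96] asks=[-]
After op 4 [order #4] limit_buy(price=96, qty=4): fills=none; bids=[#2:1@105 #3:5@96 #4:4@96] asks=[-]
After op 5 cancel(order #2): fills=none; bids=[#3:5@96 #4:4@96] asks=[-]
After op 6 cancel(order #2): fills=none; bids=[#3:5@96 #4:4@96] asks=[-]
After op 7 cancel(order #3): fills=none; bids=[#4:4@96] asks=[-]
After op 8 [order #5] market_sell(qty=2): fills=#4x#5:2@96; bids=[#4:2@96] asks=[-]

Answer: BIDS (highest first):
  #4: 2@96
ASKS (lowest first):
  (empty)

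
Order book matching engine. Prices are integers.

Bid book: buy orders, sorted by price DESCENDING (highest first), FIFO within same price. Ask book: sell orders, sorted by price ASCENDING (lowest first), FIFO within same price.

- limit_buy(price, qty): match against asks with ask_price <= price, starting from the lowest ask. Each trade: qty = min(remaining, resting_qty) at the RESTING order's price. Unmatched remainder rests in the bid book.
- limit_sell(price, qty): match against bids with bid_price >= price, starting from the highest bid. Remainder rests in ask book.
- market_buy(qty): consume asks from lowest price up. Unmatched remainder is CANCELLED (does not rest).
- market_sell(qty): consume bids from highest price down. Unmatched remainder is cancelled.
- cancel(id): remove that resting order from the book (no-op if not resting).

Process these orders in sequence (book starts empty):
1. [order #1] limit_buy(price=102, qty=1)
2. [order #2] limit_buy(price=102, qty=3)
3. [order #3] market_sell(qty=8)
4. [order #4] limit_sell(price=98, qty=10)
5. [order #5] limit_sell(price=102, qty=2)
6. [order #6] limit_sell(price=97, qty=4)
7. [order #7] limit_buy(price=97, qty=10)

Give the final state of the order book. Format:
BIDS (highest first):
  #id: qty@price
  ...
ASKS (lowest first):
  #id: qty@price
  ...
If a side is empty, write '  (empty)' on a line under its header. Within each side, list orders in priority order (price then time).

After op 1 [order #1] limit_buy(price=102, qty=1): fills=none; bids=[#1:1@102] asks=[-]
After op 2 [order #2] limit_buy(price=102, qty=3): fills=none; bids=[#1:1@102 #2:3@102] asks=[-]
After op 3 [order #3] market_sell(qty=8): fills=#1x#3:1@102 #2x#3:3@102; bids=[-] asks=[-]
After op 4 [order #4] limit_sell(price=98, qty=10): fills=none; bids=[-] asks=[#4:10@98]
After op 5 [order #5] limit_sell(price=102, qty=2): fills=none; bids=[-] asks=[#4:10@98 #5:2@102]
After op 6 [order #6] limit_sell(price=97, qty=4): fills=none; bids=[-] asks=[#6:4@97 #4:10@98 #5:2@102]
After op 7 [order #7] limit_buy(price=97, qty=10): fills=#7x#6:4@97; bids=[#7:6@97] asks=[#4:10@98 #5:2@102]

Answer: BIDS (highest first):
  #7: 6@97
ASKS (lowest first):
  #4: 10@98
  #5: 2@102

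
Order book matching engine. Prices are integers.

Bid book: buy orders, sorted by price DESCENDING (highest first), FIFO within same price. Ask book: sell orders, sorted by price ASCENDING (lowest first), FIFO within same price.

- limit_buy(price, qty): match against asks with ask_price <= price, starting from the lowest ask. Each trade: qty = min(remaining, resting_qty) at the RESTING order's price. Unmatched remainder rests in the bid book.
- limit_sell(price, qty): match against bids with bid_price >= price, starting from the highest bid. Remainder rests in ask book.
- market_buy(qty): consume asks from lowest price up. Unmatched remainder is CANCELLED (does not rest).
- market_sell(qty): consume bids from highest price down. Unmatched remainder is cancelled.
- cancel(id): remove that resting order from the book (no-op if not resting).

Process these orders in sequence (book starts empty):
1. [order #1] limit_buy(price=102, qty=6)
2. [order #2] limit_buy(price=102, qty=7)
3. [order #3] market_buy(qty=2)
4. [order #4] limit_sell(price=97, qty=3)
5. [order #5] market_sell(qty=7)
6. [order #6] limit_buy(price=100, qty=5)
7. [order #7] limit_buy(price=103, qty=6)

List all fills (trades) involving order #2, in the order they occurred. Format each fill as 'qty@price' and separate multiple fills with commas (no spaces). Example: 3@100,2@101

Answer: 4@102

Derivation:
After op 1 [order #1] limit_buy(price=102, qty=6): fills=none; bids=[#1:6@102] asks=[-]
After op 2 [order #2] limit_buy(price=102, qty=7): fills=none; bids=[#1:6@102 #2:7@102] asks=[-]
After op 3 [order #3] market_buy(qty=2): fills=none; bids=[#1:6@102 #2:7@102] asks=[-]
After op 4 [order #4] limit_sell(price=97, qty=3): fills=#1x#4:3@102; bids=[#1:3@102 #2:7@102] asks=[-]
After op 5 [order #5] market_sell(qty=7): fills=#1x#5:3@102 #2x#5:4@102; bids=[#2:3@102] asks=[-]
After op 6 [order #6] limit_buy(price=100, qty=5): fills=none; bids=[#2:3@102 #6:5@100] asks=[-]
After op 7 [order #7] limit_buy(price=103, qty=6): fills=none; bids=[#7:6@103 #2:3@102 #6:5@100] asks=[-]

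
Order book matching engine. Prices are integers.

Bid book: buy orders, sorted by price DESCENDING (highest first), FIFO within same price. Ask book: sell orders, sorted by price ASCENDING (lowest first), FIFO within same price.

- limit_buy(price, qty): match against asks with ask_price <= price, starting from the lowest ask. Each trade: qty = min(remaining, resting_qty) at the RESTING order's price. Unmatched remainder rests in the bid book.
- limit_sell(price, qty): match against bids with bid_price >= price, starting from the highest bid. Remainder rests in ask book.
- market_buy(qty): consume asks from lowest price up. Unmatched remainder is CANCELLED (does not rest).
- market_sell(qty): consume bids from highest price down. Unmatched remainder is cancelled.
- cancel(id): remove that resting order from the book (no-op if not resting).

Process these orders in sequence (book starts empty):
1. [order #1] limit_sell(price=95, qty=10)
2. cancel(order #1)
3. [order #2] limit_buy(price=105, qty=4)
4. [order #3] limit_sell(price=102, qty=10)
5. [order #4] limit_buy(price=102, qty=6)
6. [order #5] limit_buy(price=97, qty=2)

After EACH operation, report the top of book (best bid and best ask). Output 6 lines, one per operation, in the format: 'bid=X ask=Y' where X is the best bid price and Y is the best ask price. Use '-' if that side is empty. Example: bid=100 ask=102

After op 1 [order #1] limit_sell(price=95, qty=10): fills=none; bids=[-] asks=[#1:10@95]
After op 2 cancel(order #1): fills=none; bids=[-] asks=[-]
After op 3 [order #2] limit_buy(price=105, qty=4): fills=none; bids=[#2:4@105] asks=[-]
After op 4 [order #3] limit_sell(price=102, qty=10): fills=#2x#3:4@105; bids=[-] asks=[#3:6@102]
After op 5 [order #4] limit_buy(price=102, qty=6): fills=#4x#3:6@102; bids=[-] asks=[-]
After op 6 [order #5] limit_buy(price=97, qty=2): fills=none; bids=[#5:2@97] asks=[-]

Answer: bid=- ask=95
bid=- ask=-
bid=105 ask=-
bid=- ask=102
bid=- ask=-
bid=97 ask=-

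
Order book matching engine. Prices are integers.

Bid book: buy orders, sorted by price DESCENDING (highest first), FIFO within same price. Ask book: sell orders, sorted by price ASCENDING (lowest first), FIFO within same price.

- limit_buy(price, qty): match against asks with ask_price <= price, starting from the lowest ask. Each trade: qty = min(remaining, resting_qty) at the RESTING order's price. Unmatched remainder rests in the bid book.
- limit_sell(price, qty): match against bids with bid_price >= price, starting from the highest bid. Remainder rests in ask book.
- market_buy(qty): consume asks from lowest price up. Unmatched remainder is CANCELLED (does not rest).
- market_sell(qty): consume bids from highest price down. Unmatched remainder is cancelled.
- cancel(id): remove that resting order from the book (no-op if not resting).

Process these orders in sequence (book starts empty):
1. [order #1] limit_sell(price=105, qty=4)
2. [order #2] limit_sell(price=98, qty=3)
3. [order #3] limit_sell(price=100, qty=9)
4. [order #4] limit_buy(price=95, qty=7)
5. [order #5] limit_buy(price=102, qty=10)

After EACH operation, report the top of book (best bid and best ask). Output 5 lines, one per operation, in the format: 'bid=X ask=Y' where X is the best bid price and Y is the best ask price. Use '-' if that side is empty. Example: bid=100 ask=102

Answer: bid=- ask=105
bid=- ask=98
bid=- ask=98
bid=95 ask=98
bid=95 ask=100

Derivation:
After op 1 [order #1] limit_sell(price=105, qty=4): fills=none; bids=[-] asks=[#1:4@105]
After op 2 [order #2] limit_sell(price=98, qty=3): fills=none; bids=[-] asks=[#2:3@98 #1:4@105]
After op 3 [order #3] limit_sell(price=100, qty=9): fills=none; bids=[-] asks=[#2:3@98 #3:9@100 #1:4@105]
After op 4 [order #4] limit_buy(price=95, qty=7): fills=none; bids=[#4:7@95] asks=[#2:3@98 #3:9@100 #1:4@105]
After op 5 [order #5] limit_buy(price=102, qty=10): fills=#5x#2:3@98 #5x#3:7@100; bids=[#4:7@95] asks=[#3:2@100 #1:4@105]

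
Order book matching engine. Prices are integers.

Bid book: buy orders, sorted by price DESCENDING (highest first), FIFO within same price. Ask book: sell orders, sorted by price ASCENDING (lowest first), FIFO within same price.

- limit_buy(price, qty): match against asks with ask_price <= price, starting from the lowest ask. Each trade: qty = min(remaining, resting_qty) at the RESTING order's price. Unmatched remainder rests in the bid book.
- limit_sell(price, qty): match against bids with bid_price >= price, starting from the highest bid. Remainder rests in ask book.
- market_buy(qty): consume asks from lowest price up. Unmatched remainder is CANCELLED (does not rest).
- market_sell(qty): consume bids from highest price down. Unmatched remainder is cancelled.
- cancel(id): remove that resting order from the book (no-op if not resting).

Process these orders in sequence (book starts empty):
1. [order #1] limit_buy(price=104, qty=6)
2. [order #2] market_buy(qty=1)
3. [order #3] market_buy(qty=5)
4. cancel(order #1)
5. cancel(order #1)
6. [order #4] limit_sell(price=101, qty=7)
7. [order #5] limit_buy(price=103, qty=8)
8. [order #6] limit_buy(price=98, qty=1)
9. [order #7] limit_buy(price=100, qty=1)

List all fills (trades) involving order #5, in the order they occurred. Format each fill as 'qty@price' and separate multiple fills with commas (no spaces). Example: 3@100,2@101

Answer: 7@101

Derivation:
After op 1 [order #1] limit_buy(price=104, qty=6): fills=none; bids=[#1:6@104] asks=[-]
After op 2 [order #2] market_buy(qty=1): fills=none; bids=[#1:6@104] asks=[-]
After op 3 [order #3] market_buy(qty=5): fills=none; bids=[#1:6@104] asks=[-]
After op 4 cancel(order #1): fills=none; bids=[-] asks=[-]
After op 5 cancel(order #1): fills=none; bids=[-] asks=[-]
After op 6 [order #4] limit_sell(price=101, qty=7): fills=none; bids=[-] asks=[#4:7@101]
After op 7 [order #5] limit_buy(price=103, qty=8): fills=#5x#4:7@101; bids=[#5:1@103] asks=[-]
After op 8 [order #6] limit_buy(price=98, qty=1): fills=none; bids=[#5:1@103 #6:1@98] asks=[-]
After op 9 [order #7] limit_buy(price=100, qty=1): fills=none; bids=[#5:1@103 #7:1@100 #6:1@98] asks=[-]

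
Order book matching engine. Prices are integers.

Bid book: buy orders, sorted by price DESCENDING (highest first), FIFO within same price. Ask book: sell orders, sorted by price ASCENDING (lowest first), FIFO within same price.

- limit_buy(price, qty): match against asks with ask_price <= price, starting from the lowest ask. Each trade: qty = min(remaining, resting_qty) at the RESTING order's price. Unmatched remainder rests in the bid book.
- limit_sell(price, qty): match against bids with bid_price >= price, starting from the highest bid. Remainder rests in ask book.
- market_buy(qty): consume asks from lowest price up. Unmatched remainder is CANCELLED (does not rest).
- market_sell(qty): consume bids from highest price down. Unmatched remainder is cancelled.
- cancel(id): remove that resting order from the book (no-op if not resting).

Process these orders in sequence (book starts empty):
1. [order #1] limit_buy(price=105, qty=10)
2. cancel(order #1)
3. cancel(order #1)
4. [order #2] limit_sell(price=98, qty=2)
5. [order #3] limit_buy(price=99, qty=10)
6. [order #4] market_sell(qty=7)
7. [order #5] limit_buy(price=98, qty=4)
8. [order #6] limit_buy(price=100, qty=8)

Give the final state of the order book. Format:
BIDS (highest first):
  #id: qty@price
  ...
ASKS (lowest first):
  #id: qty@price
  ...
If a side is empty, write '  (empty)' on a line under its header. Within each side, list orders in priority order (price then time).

After op 1 [order #1] limit_buy(price=105, qty=10): fills=none; bids=[#1:10@105] asks=[-]
After op 2 cancel(order #1): fills=none; bids=[-] asks=[-]
After op 3 cancel(order #1): fills=none; bids=[-] asks=[-]
After op 4 [order #2] limit_sell(price=98, qty=2): fills=none; bids=[-] asks=[#2:2@98]
After op 5 [order #3] limit_buy(price=99, qty=10): fills=#3x#2:2@98; bids=[#3:8@99] asks=[-]
After op 6 [order #4] market_sell(qty=7): fills=#3x#4:7@99; bids=[#3:1@99] asks=[-]
After op 7 [order #5] limit_buy(price=98, qty=4): fills=none; bids=[#3:1@99 #5:4@98] asks=[-]
After op 8 [order #6] limit_buy(price=100, qty=8): fills=none; bids=[#6:8@100 #3:1@99 #5:4@98] asks=[-]

Answer: BIDS (highest first):
  #6: 8@100
  #3: 1@99
  #5: 4@98
ASKS (lowest first):
  (empty)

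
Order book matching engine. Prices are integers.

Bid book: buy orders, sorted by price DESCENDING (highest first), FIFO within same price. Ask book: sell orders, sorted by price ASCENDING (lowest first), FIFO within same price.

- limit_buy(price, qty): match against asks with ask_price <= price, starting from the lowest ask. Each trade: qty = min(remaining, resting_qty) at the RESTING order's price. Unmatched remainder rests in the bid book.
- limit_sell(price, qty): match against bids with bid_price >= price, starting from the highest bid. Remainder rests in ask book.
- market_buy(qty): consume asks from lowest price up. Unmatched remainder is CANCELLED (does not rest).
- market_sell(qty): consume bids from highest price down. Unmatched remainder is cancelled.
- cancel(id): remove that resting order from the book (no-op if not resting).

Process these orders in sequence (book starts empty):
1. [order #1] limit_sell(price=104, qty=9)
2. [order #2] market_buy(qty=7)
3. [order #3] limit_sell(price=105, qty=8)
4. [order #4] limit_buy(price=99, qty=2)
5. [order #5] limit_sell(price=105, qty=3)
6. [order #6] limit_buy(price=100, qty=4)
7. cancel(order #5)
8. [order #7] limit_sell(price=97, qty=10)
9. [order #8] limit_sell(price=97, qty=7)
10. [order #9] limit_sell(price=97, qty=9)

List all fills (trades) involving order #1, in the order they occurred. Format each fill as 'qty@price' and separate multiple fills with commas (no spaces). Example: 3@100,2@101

Answer: 7@104

Derivation:
After op 1 [order #1] limit_sell(price=104, qty=9): fills=none; bids=[-] asks=[#1:9@104]
After op 2 [order #2] market_buy(qty=7): fills=#2x#1:7@104; bids=[-] asks=[#1:2@104]
After op 3 [order #3] limit_sell(price=105, qty=8): fills=none; bids=[-] asks=[#1:2@104 #3:8@105]
After op 4 [order #4] limit_buy(price=99, qty=2): fills=none; bids=[#4:2@99] asks=[#1:2@104 #3:8@105]
After op 5 [order #5] limit_sell(price=105, qty=3): fills=none; bids=[#4:2@99] asks=[#1:2@104 #3:8@105 #5:3@105]
After op 6 [order #6] limit_buy(price=100, qty=4): fills=none; bids=[#6:4@100 #4:2@99] asks=[#1:2@104 #3:8@105 #5:3@105]
After op 7 cancel(order #5): fills=none; bids=[#6:4@100 #4:2@99] asks=[#1:2@104 #3:8@105]
After op 8 [order #7] limit_sell(price=97, qty=10): fills=#6x#7:4@100 #4x#7:2@99; bids=[-] asks=[#7:4@97 #1:2@104 #3:8@105]
After op 9 [order #8] limit_sell(price=97, qty=7): fills=none; bids=[-] asks=[#7:4@97 #8:7@97 #1:2@104 #3:8@105]
After op 10 [order #9] limit_sell(price=97, qty=9): fills=none; bids=[-] asks=[#7:4@97 #8:7@97 #9:9@97 #1:2@104 #3:8@105]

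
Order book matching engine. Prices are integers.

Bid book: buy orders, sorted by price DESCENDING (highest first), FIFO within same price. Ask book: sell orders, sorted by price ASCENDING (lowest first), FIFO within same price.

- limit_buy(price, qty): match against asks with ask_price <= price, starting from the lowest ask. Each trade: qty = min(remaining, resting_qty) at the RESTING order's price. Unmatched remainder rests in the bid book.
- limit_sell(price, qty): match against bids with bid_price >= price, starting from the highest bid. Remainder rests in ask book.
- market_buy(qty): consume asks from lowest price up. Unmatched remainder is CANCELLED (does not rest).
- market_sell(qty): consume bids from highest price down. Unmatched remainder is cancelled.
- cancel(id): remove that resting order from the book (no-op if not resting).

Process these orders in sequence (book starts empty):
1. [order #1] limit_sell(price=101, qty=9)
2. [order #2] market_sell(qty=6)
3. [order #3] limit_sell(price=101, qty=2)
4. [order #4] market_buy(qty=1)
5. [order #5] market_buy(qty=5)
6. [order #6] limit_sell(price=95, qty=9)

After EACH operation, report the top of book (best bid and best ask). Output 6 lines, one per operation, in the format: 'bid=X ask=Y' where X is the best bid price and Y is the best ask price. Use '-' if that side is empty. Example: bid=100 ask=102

After op 1 [order #1] limit_sell(price=101, qty=9): fills=none; bids=[-] asks=[#1:9@101]
After op 2 [order #2] market_sell(qty=6): fills=none; bids=[-] asks=[#1:9@101]
After op 3 [order #3] limit_sell(price=101, qty=2): fills=none; bids=[-] asks=[#1:9@101 #3:2@101]
After op 4 [order #4] market_buy(qty=1): fills=#4x#1:1@101; bids=[-] asks=[#1:8@101 #3:2@101]
After op 5 [order #5] market_buy(qty=5): fills=#5x#1:5@101; bids=[-] asks=[#1:3@101 #3:2@101]
After op 6 [order #6] limit_sell(price=95, qty=9): fills=none; bids=[-] asks=[#6:9@95 #1:3@101 #3:2@101]

Answer: bid=- ask=101
bid=- ask=101
bid=- ask=101
bid=- ask=101
bid=- ask=101
bid=- ask=95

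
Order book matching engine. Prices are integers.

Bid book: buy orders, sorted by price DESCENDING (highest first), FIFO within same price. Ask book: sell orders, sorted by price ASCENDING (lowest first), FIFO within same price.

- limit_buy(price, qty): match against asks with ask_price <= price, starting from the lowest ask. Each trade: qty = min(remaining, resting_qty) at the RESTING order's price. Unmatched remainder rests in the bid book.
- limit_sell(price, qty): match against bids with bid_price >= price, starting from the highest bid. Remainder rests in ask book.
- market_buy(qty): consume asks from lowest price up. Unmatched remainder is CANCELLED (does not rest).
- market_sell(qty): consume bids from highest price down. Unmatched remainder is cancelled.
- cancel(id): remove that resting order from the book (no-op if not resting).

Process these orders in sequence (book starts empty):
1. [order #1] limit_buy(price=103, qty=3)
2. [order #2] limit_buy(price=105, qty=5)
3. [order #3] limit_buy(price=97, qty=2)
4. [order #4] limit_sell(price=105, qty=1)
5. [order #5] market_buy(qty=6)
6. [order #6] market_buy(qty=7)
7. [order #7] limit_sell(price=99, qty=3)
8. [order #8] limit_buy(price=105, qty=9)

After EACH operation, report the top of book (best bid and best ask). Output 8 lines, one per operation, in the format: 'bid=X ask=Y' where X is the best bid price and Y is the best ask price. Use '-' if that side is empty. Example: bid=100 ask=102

Answer: bid=103 ask=-
bid=105 ask=-
bid=105 ask=-
bid=105 ask=-
bid=105 ask=-
bid=105 ask=-
bid=105 ask=-
bid=105 ask=-

Derivation:
After op 1 [order #1] limit_buy(price=103, qty=3): fills=none; bids=[#1:3@103] asks=[-]
After op 2 [order #2] limit_buy(price=105, qty=5): fills=none; bids=[#2:5@105 #1:3@103] asks=[-]
After op 3 [order #3] limit_buy(price=97, qty=2): fills=none; bids=[#2:5@105 #1:3@103 #3:2@97] asks=[-]
After op 4 [order #4] limit_sell(price=105, qty=1): fills=#2x#4:1@105; bids=[#2:4@105 #1:3@103 #3:2@97] asks=[-]
After op 5 [order #5] market_buy(qty=6): fills=none; bids=[#2:4@105 #1:3@103 #3:2@97] asks=[-]
After op 6 [order #6] market_buy(qty=7): fills=none; bids=[#2:4@105 #1:3@103 #3:2@97] asks=[-]
After op 7 [order #7] limit_sell(price=99, qty=3): fills=#2x#7:3@105; bids=[#2:1@105 #1:3@103 #3:2@97] asks=[-]
After op 8 [order #8] limit_buy(price=105, qty=9): fills=none; bids=[#2:1@105 #8:9@105 #1:3@103 #3:2@97] asks=[-]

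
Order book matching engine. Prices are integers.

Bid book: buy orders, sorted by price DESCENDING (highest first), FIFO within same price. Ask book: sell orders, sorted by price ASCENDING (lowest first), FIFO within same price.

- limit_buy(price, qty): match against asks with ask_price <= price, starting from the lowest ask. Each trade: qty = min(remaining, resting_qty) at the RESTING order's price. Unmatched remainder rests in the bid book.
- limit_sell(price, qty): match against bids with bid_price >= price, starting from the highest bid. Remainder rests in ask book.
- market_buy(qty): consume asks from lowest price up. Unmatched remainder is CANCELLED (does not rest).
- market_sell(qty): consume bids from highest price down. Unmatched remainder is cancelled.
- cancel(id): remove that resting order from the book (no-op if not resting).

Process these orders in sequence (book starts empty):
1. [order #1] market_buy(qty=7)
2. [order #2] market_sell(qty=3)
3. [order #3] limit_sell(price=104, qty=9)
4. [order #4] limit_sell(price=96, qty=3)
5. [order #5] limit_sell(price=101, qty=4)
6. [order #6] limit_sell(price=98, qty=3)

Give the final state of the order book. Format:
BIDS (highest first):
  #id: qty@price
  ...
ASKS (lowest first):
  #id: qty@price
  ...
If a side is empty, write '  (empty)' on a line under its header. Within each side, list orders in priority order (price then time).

After op 1 [order #1] market_buy(qty=7): fills=none; bids=[-] asks=[-]
After op 2 [order #2] market_sell(qty=3): fills=none; bids=[-] asks=[-]
After op 3 [order #3] limit_sell(price=104, qty=9): fills=none; bids=[-] asks=[#3:9@104]
After op 4 [order #4] limit_sell(price=96, qty=3): fills=none; bids=[-] asks=[#4:3@96 #3:9@104]
After op 5 [order #5] limit_sell(price=101, qty=4): fills=none; bids=[-] asks=[#4:3@96 #5:4@101 #3:9@104]
After op 6 [order #6] limit_sell(price=98, qty=3): fills=none; bids=[-] asks=[#4:3@96 #6:3@98 #5:4@101 #3:9@104]

Answer: BIDS (highest first):
  (empty)
ASKS (lowest first):
  #4: 3@96
  #6: 3@98
  #5: 4@101
  #3: 9@104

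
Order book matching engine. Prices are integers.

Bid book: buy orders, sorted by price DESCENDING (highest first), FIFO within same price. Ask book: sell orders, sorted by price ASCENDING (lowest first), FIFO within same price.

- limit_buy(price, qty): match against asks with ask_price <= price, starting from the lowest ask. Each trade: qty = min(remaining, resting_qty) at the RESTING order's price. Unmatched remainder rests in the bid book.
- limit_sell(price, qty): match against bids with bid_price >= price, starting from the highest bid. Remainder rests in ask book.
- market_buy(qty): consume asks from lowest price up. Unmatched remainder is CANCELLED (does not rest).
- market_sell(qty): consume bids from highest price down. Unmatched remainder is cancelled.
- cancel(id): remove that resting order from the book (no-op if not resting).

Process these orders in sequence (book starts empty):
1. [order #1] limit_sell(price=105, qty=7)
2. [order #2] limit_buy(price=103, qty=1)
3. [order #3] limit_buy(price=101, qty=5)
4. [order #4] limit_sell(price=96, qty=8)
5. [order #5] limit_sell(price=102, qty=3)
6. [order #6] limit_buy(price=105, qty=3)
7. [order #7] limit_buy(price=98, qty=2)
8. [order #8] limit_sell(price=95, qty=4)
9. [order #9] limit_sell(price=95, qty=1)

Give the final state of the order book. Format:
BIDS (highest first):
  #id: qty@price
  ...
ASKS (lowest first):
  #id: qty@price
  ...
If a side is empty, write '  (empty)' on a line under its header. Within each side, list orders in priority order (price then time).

After op 1 [order #1] limit_sell(price=105, qty=7): fills=none; bids=[-] asks=[#1:7@105]
After op 2 [order #2] limit_buy(price=103, qty=1): fills=none; bids=[#2:1@103] asks=[#1:7@105]
After op 3 [order #3] limit_buy(price=101, qty=5): fills=none; bids=[#2:1@103 #3:5@101] asks=[#1:7@105]
After op 4 [order #4] limit_sell(price=96, qty=8): fills=#2x#4:1@103 #3x#4:5@101; bids=[-] asks=[#4:2@96 #1:7@105]
After op 5 [order #5] limit_sell(price=102, qty=3): fills=none; bids=[-] asks=[#4:2@96 #5:3@102 #1:7@105]
After op 6 [order #6] limit_buy(price=105, qty=3): fills=#6x#4:2@96 #6x#5:1@102; bids=[-] asks=[#5:2@102 #1:7@105]
After op 7 [order #7] limit_buy(price=98, qty=2): fills=none; bids=[#7:2@98] asks=[#5:2@102 #1:7@105]
After op 8 [order #8] limit_sell(price=95, qty=4): fills=#7x#8:2@98; bids=[-] asks=[#8:2@95 #5:2@102 #1:7@105]
After op 9 [order #9] limit_sell(price=95, qty=1): fills=none; bids=[-] asks=[#8:2@95 #9:1@95 #5:2@102 #1:7@105]

Answer: BIDS (highest first):
  (empty)
ASKS (lowest first):
  #8: 2@95
  #9: 1@95
  #5: 2@102
  #1: 7@105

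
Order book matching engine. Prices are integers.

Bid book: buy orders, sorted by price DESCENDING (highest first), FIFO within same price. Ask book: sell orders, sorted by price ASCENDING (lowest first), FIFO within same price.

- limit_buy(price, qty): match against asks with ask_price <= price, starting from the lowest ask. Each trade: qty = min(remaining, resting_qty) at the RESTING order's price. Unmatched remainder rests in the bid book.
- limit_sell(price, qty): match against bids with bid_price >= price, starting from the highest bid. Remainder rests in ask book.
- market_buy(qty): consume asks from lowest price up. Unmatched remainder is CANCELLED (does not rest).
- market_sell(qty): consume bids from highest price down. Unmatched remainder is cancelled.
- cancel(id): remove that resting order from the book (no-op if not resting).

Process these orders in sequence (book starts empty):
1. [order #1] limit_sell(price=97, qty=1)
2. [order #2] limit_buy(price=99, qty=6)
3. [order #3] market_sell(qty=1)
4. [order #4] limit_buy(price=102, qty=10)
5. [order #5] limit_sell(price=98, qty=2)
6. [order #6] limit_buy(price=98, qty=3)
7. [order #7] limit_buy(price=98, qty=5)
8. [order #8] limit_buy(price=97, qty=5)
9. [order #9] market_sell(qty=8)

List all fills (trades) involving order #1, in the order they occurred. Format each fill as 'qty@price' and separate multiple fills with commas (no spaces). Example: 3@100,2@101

After op 1 [order #1] limit_sell(price=97, qty=1): fills=none; bids=[-] asks=[#1:1@97]
After op 2 [order #2] limit_buy(price=99, qty=6): fills=#2x#1:1@97; bids=[#2:5@99] asks=[-]
After op 3 [order #3] market_sell(qty=1): fills=#2x#3:1@99; bids=[#2:4@99] asks=[-]
After op 4 [order #4] limit_buy(price=102, qty=10): fills=none; bids=[#4:10@102 #2:4@99] asks=[-]
After op 5 [order #5] limit_sell(price=98, qty=2): fills=#4x#5:2@102; bids=[#4:8@102 #2:4@99] asks=[-]
After op 6 [order #6] limit_buy(price=98, qty=3): fills=none; bids=[#4:8@102 #2:4@99 #6:3@98] asks=[-]
After op 7 [order #7] limit_buy(price=98, qty=5): fills=none; bids=[#4:8@102 #2:4@99 #6:3@98 #7:5@98] asks=[-]
After op 8 [order #8] limit_buy(price=97, qty=5): fills=none; bids=[#4:8@102 #2:4@99 #6:3@98 #7:5@98 #8:5@97] asks=[-]
After op 9 [order #9] market_sell(qty=8): fills=#4x#9:8@102; bids=[#2:4@99 #6:3@98 #7:5@98 #8:5@97] asks=[-]

Answer: 1@97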